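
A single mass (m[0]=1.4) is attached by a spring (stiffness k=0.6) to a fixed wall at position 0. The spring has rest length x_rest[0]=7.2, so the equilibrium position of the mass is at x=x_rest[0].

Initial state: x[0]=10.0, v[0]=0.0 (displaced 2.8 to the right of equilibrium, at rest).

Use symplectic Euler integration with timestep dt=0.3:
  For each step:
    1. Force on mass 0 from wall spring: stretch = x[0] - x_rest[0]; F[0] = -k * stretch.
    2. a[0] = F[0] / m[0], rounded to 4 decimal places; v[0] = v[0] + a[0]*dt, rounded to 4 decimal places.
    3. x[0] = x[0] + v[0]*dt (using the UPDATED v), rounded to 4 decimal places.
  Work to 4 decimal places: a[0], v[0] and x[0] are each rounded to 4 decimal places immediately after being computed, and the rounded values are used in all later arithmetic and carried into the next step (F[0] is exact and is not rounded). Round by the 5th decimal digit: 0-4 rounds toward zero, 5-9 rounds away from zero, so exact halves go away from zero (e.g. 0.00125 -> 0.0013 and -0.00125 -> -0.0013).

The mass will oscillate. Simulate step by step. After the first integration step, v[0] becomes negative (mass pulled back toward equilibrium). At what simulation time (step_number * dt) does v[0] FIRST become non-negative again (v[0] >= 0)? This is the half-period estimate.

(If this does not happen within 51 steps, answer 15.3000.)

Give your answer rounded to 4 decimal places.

Step 0: x=[10.0000] v=[0.0000]
Step 1: x=[9.8920] v=[-0.3600]
Step 2: x=[9.6802] v=[-0.7061]
Step 3: x=[9.3727] v=[-1.0250]
Step 4: x=[8.9814] v=[-1.3044]
Step 5: x=[8.5214] v=[-1.5335]
Step 6: x=[8.0104] v=[-1.7034]
Step 7: x=[7.4681] v=[-1.8076]
Step 8: x=[6.9155] v=[-1.8421]
Step 9: x=[6.3739] v=[-1.8055]
Step 10: x=[5.8641] v=[-1.6993]
Step 11: x=[5.4058] v=[-1.5276]
Step 12: x=[5.0167] v=[-1.2969]
Step 13: x=[4.7118] v=[-1.0162]
Step 14: x=[4.5029] v=[-0.6963]
Step 15: x=[4.3981] v=[-0.3495]
Step 16: x=[4.4013] v=[0.0107]
First v>=0 after going negative at step 16, time=4.8000

Answer: 4.8000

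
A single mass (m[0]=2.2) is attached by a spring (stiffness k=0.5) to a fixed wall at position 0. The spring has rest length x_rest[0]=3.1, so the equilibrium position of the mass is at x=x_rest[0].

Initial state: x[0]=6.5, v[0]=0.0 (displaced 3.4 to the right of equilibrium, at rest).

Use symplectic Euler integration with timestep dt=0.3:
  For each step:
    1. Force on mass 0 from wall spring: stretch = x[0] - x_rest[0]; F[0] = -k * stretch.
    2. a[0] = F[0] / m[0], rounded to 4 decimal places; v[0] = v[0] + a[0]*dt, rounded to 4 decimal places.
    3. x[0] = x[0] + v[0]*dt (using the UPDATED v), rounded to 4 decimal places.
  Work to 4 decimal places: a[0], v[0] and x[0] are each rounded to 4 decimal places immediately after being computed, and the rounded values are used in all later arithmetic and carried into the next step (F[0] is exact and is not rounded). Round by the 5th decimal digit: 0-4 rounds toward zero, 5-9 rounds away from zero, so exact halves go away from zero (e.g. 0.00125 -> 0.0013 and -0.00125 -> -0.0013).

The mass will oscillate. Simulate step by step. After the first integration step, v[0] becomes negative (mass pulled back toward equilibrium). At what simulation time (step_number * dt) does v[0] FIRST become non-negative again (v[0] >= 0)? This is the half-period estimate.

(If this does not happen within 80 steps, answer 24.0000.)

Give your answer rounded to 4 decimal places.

Answer: 6.6000

Derivation:
Step 0: x=[6.5000] v=[0.0000]
Step 1: x=[6.4305] v=[-0.2318]
Step 2: x=[6.2928] v=[-0.4589]
Step 3: x=[6.0898] v=[-0.6766]
Step 4: x=[5.8257] v=[-0.8805]
Step 5: x=[5.5058] v=[-1.0664]
Step 6: x=[5.1367] v=[-1.2304]
Step 7: x=[4.7259] v=[-1.3693]
Step 8: x=[4.2818] v=[-1.4802]
Step 9: x=[3.8136] v=[-1.5608]
Step 10: x=[3.3308] v=[-1.6095]
Step 11: x=[2.8432] v=[-1.6253]
Step 12: x=[2.3609] v=[-1.6078]
Step 13: x=[1.8937] v=[-1.5574]
Step 14: x=[1.4512] v=[-1.4751]
Step 15: x=[1.0424] v=[-1.3627]
Step 16: x=[0.6757] v=[-1.2224]
Step 17: x=[0.3586] v=[-1.0571]
Step 18: x=[0.0975] v=[-0.8702]
Step 19: x=[-0.1022] v=[-0.6655]
Step 20: x=[-0.2364] v=[-0.4472]
Step 21: x=[-0.3023] v=[-0.2197]
Step 22: x=[-0.2986] v=[0.0123]
First v>=0 after going negative at step 22, time=6.6000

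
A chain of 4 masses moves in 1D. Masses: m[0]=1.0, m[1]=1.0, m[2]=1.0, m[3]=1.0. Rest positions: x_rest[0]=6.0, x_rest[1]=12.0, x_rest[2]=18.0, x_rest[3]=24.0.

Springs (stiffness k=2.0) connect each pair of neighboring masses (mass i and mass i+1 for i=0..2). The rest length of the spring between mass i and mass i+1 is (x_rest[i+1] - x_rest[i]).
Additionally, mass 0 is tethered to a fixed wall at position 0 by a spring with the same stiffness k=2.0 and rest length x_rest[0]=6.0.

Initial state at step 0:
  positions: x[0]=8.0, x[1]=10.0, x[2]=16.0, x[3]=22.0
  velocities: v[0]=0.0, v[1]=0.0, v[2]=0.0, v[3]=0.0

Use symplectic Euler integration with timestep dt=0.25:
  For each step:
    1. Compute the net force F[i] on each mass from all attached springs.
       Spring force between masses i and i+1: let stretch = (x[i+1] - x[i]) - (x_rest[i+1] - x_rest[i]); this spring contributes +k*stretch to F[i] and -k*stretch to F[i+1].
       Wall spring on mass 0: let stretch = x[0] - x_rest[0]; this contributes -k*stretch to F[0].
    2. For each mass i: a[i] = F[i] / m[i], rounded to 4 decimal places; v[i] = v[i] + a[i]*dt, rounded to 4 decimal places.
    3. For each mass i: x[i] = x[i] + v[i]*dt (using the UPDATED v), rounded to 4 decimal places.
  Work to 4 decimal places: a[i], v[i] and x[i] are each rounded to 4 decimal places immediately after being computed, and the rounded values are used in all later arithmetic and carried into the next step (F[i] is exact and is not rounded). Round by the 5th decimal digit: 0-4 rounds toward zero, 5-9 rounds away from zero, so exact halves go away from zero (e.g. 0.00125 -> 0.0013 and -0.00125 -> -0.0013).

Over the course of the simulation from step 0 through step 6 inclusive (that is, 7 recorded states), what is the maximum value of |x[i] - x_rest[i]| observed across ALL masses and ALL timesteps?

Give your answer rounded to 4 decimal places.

Answer: 2.7215

Derivation:
Step 0: x=[8.0000 10.0000 16.0000 22.0000] v=[0.0000 0.0000 0.0000 0.0000]
Step 1: x=[7.2500 10.5000 16.0000 22.0000] v=[-3.0000 2.0000 0.0000 0.0000]
Step 2: x=[6.0000 11.2813 16.0625 22.0000] v=[-5.0000 3.1250 0.2500 0.0000]
Step 3: x=[4.6602 12.0001 16.2696 22.0078] v=[-5.3594 2.8750 0.8282 0.0313]
Step 4: x=[3.6553 12.3351 16.6603 22.0484] v=[-4.0196 1.3398 1.5626 0.1622]
Step 5: x=[3.2785 12.1257 17.1838 22.1655] v=[-1.5074 -0.8375 2.0941 0.4682]
Step 6: x=[3.5978 11.4427 17.6978 22.4099] v=[1.2770 -2.7321 2.0559 0.9774]
Max displacement = 2.7215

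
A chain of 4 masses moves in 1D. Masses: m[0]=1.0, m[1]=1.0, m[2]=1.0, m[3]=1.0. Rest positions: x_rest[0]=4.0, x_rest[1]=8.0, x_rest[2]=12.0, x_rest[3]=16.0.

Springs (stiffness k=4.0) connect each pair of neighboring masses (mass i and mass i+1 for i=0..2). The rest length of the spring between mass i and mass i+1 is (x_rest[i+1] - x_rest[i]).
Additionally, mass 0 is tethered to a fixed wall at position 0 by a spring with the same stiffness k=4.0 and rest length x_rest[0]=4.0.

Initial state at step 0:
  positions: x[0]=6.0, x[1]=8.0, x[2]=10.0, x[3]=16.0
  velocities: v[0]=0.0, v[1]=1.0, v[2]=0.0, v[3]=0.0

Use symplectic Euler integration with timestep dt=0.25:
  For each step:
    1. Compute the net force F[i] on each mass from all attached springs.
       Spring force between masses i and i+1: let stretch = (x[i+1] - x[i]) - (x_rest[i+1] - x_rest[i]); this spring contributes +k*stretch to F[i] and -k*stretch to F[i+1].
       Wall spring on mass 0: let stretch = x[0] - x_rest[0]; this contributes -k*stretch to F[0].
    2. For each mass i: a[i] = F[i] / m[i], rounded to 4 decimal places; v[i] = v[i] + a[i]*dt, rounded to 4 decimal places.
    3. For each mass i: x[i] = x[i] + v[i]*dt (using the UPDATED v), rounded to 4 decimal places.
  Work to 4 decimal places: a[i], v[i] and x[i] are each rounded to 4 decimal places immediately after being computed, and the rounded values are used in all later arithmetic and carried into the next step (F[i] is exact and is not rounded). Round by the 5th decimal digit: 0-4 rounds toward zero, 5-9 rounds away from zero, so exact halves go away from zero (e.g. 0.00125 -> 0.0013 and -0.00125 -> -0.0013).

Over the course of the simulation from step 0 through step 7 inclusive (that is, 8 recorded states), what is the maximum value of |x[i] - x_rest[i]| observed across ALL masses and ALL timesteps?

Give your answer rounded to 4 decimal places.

Step 0: x=[6.0000 8.0000 10.0000 16.0000] v=[0.0000 1.0000 0.0000 0.0000]
Step 1: x=[5.0000 8.2500 11.0000 15.5000] v=[-4.0000 1.0000 4.0000 -2.0000]
Step 2: x=[3.5625 8.3750 12.4375 14.8750] v=[-5.7500 0.5000 5.7500 -2.5000]
Step 3: x=[2.4375 8.3125 13.4688 14.6406] v=[-4.5000 -0.2500 4.1250 -0.9375]
Step 4: x=[2.1719 8.0703 13.5039 15.1133] v=[-1.0625 -0.9687 0.1405 1.8907]
Step 5: x=[2.8379 7.7119 12.5830 16.1836] v=[2.6640 -1.4335 -3.6837 4.2813]
Step 6: x=[4.0129 7.3528 11.3445 17.3538] v=[4.7001 -1.4364 -4.9542 4.6807]
Step 7: x=[5.0197 7.1567 10.6104 18.0217] v=[4.0271 -0.7846 -2.9366 2.6714]
Max displacement = 2.0217

Answer: 2.0217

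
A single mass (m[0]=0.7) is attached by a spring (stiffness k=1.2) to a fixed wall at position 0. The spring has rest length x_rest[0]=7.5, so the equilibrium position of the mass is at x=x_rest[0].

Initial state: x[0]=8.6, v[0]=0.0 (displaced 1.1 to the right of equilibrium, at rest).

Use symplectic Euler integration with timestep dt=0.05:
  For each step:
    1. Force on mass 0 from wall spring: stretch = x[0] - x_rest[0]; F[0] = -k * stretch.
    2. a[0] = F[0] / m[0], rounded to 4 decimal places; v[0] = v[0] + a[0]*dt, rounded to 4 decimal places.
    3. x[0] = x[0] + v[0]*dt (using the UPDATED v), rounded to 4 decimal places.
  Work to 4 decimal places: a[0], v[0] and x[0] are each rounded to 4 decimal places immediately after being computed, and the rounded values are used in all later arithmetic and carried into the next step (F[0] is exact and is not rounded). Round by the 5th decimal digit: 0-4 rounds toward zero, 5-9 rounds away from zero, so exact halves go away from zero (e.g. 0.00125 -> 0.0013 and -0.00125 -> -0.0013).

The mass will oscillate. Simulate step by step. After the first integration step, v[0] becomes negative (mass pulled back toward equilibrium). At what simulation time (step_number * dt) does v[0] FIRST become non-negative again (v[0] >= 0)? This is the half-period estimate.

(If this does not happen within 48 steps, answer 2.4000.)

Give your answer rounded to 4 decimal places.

Answer: 2.4000

Derivation:
Step 0: x=[8.6000] v=[0.0000]
Step 1: x=[8.5953] v=[-0.0943]
Step 2: x=[8.5859] v=[-0.1882]
Step 3: x=[8.5718] v=[-0.2813]
Step 4: x=[8.5531] v=[-0.3732]
Step 5: x=[8.5299] v=[-0.4635]
Step 6: x=[8.5023] v=[-0.5518]
Step 7: x=[8.4704] v=[-0.6377]
Step 8: x=[8.4344] v=[-0.7209]
Step 9: x=[8.3944] v=[-0.8010]
Step 10: x=[8.3505] v=[-0.8777]
Step 11: x=[8.3030] v=[-0.9506]
Step 12: x=[8.2520] v=[-1.0194]
Step 13: x=[8.1978] v=[-1.0839]
Step 14: x=[8.1406] v=[-1.1437]
Step 15: x=[8.0807] v=[-1.1986]
Step 16: x=[8.0183] v=[-1.2484]
Step 17: x=[7.9537] v=[-1.2928]
Step 18: x=[7.8871] v=[-1.3317]
Step 19: x=[7.8189] v=[-1.3649]
Step 20: x=[7.7493] v=[-1.3922]
Step 21: x=[7.6786] v=[-1.4136]
Step 22: x=[7.6072] v=[-1.4289]
Step 23: x=[7.5353] v=[-1.4381]
Step 24: x=[7.4632] v=[-1.4411]
Step 25: x=[7.3913] v=[-1.4379]
Step 26: x=[7.3199] v=[-1.4286]
Step 27: x=[7.2492] v=[-1.4132]
Step 28: x=[7.1796] v=[-1.3917]
Step 29: x=[7.1114] v=[-1.3642]
Step 30: x=[7.0449] v=[-1.3309]
Step 31: x=[6.9803] v=[-1.2919]
Step 32: x=[6.9179] v=[-1.2474]
Step 33: x=[6.8580] v=[-1.1975]
Step 34: x=[6.8009] v=[-1.1425]
Step 35: x=[6.7468] v=[-1.0826]
Step 36: x=[6.6959] v=[-1.0180]
Step 37: x=[6.6484] v=[-0.9491]
Step 38: x=[6.6046] v=[-0.8761]
Step 39: x=[6.5646] v=[-0.7994]
Step 40: x=[6.5286] v=[-0.7192]
Step 41: x=[6.4968] v=[-0.6359]
Step 42: x=[6.4693] v=[-0.5499]
Step 43: x=[6.4462] v=[-0.4616]
Step 44: x=[6.4276] v=[-0.3713]
Step 45: x=[6.4136] v=[-0.2794]
Step 46: x=[6.4043] v=[-0.1863]
Step 47: x=[6.3997] v=[-0.0924]
Step 48: x=[6.3998] v=[0.0019]
First v>=0 after going negative at step 48, time=2.4000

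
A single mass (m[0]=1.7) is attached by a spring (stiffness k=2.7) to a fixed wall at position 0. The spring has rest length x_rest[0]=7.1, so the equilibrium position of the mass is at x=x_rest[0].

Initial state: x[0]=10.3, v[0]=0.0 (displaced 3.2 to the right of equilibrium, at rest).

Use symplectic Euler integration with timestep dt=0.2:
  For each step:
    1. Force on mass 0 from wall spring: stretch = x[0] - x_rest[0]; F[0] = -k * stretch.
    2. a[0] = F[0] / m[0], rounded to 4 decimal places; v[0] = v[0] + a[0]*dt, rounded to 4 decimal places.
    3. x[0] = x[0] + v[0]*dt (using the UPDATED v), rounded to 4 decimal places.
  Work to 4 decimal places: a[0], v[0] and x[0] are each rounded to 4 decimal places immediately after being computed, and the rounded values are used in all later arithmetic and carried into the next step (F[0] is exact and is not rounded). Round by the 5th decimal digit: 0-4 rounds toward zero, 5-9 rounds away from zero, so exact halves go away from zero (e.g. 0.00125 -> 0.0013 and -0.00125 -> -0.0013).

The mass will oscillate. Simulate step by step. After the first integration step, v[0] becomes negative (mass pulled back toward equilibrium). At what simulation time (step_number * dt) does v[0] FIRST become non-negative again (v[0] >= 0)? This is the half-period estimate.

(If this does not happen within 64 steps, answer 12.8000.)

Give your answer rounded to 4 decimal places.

Answer: 2.6000

Derivation:
Step 0: x=[10.3000] v=[0.0000]
Step 1: x=[10.0967] v=[-1.0165]
Step 2: x=[9.7030] v=[-1.9684]
Step 3: x=[9.1440] v=[-2.7952]
Step 4: x=[8.4551] v=[-3.4445]
Step 5: x=[7.6801] v=[-3.8749]
Step 6: x=[6.8683] v=[-4.0592]
Step 7: x=[6.0712] v=[-3.9856]
Step 8: x=[5.3394] v=[-3.6588]
Step 9: x=[4.7195] v=[-3.0996]
Step 10: x=[4.2508] v=[-2.3434]
Step 11: x=[3.9631] v=[-1.4384]
Step 12: x=[3.8747] v=[-0.4420]
Step 13: x=[3.9912] v=[0.5825]
First v>=0 after going negative at step 13, time=2.6000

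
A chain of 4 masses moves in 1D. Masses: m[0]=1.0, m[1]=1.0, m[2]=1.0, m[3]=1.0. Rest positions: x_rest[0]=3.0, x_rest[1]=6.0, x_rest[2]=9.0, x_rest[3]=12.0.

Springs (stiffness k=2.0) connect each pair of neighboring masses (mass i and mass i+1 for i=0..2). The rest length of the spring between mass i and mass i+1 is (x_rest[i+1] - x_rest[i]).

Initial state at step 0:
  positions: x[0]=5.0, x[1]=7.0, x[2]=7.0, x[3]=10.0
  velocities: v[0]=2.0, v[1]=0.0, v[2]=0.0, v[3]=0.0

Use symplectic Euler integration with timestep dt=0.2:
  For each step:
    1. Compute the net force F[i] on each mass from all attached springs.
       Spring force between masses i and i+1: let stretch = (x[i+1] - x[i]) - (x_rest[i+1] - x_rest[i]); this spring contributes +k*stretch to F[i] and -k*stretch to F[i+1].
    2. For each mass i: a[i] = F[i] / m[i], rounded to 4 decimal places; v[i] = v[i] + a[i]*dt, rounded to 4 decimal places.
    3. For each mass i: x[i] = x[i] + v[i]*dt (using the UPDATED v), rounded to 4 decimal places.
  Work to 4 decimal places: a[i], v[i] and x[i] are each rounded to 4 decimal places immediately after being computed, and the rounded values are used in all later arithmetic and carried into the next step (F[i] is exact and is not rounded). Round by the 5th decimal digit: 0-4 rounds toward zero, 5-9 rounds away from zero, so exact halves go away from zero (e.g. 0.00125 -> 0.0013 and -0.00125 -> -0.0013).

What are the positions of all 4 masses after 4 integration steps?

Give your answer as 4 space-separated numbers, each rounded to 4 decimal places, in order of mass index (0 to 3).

Step 0: x=[5.0000 7.0000 7.0000 10.0000] v=[2.0000 0.0000 0.0000 0.0000]
Step 1: x=[5.3200 6.8400 7.2400 10.0000] v=[1.6000 -0.8000 1.2000 0.0000]
Step 2: x=[5.5216 6.5904 7.6688 10.0192] v=[1.0080 -1.2480 2.1440 0.0960]
Step 3: x=[5.5687 6.3416 8.1994 10.0904] v=[0.2355 -1.2442 2.6528 0.3558]
Step 4: x=[5.4376 6.1796 8.7326 10.2503] v=[-0.6553 -0.8102 2.6661 0.7994]

Answer: 5.4376 6.1796 8.7326 10.2503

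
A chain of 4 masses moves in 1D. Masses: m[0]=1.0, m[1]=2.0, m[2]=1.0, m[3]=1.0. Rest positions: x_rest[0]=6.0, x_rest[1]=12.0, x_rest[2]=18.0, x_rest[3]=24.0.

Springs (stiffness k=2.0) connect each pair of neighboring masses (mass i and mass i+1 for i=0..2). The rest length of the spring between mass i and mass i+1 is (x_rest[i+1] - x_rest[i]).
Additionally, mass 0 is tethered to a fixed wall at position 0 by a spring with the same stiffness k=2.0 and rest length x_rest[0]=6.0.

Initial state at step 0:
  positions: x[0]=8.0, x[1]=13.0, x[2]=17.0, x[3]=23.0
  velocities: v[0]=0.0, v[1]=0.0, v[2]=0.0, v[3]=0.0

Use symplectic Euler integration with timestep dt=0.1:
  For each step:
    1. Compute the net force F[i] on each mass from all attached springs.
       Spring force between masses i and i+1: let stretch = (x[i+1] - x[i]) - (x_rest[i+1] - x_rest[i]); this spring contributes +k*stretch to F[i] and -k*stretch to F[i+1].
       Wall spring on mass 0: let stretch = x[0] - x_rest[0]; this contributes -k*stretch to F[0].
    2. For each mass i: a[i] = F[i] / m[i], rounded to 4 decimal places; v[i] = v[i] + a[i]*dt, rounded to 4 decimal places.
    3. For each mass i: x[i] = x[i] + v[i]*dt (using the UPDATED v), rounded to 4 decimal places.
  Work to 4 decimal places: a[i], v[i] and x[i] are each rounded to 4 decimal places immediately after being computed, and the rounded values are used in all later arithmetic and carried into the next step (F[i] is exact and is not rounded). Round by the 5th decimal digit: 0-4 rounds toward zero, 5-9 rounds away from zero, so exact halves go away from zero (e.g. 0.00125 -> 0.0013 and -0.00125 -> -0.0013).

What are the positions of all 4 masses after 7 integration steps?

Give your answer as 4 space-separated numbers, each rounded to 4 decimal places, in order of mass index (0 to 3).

Answer: 6.5793 12.7208 17.9110 23.0904

Derivation:
Step 0: x=[8.0000 13.0000 17.0000 23.0000] v=[0.0000 0.0000 0.0000 0.0000]
Step 1: x=[7.9400 12.9900 17.0400 23.0000] v=[-0.6000 -0.1000 0.4000 0.0000]
Step 2: x=[7.8222 12.9700 17.1182 23.0008] v=[-1.1780 -0.2000 0.7820 0.0080]
Step 3: x=[7.6509 12.9400 17.2311 23.0040] v=[-1.7129 -0.3000 1.1289 0.0315]
Step 4: x=[7.4324 12.9000 17.3736 23.0117] v=[-2.1853 -0.3998 1.4253 0.0769]
Step 5: x=[7.1746 12.8501 17.5394 23.0266] v=[-2.5783 -0.4992 1.6582 0.1493]
Step 6: x=[6.8868 12.7903 17.7212 23.0518] v=[-2.8781 -0.5978 1.8178 0.2519]
Step 7: x=[6.5793 12.7208 17.9110 23.0904] v=[-3.0748 -0.6951 1.8977 0.3858]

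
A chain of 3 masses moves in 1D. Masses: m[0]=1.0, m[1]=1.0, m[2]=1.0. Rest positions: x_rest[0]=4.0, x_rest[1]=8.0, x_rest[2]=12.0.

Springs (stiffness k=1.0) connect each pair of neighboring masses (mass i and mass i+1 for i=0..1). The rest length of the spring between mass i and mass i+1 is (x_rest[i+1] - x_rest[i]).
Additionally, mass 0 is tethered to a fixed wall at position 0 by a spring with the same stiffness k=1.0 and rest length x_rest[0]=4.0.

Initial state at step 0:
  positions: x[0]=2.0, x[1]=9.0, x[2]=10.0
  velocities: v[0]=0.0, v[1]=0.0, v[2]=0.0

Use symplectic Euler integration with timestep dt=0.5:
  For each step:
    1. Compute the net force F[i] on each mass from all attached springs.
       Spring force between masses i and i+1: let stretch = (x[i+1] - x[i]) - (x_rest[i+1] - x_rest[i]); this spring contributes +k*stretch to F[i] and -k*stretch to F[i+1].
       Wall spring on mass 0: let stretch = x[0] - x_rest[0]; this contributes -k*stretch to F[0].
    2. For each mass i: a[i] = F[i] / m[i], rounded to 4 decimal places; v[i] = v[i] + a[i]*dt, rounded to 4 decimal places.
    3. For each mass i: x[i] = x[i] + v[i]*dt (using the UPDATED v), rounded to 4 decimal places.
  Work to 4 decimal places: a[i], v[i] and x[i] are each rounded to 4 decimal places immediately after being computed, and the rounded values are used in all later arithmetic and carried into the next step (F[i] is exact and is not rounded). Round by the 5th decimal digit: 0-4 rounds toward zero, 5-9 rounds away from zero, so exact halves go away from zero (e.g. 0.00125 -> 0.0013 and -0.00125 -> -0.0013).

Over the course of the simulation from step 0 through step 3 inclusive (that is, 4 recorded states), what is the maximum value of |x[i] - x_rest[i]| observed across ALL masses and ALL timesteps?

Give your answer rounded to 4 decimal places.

Step 0: x=[2.0000 9.0000 10.0000] v=[0.0000 0.0000 0.0000]
Step 1: x=[3.2500 7.5000 10.7500] v=[2.5000 -3.0000 1.5000]
Step 2: x=[4.7500 5.7500 11.6875] v=[3.0000 -3.5000 1.8750]
Step 3: x=[5.3125 5.2344 12.1407] v=[1.1250 -1.0313 0.9063]
Max displacement = 2.7656

Answer: 2.7656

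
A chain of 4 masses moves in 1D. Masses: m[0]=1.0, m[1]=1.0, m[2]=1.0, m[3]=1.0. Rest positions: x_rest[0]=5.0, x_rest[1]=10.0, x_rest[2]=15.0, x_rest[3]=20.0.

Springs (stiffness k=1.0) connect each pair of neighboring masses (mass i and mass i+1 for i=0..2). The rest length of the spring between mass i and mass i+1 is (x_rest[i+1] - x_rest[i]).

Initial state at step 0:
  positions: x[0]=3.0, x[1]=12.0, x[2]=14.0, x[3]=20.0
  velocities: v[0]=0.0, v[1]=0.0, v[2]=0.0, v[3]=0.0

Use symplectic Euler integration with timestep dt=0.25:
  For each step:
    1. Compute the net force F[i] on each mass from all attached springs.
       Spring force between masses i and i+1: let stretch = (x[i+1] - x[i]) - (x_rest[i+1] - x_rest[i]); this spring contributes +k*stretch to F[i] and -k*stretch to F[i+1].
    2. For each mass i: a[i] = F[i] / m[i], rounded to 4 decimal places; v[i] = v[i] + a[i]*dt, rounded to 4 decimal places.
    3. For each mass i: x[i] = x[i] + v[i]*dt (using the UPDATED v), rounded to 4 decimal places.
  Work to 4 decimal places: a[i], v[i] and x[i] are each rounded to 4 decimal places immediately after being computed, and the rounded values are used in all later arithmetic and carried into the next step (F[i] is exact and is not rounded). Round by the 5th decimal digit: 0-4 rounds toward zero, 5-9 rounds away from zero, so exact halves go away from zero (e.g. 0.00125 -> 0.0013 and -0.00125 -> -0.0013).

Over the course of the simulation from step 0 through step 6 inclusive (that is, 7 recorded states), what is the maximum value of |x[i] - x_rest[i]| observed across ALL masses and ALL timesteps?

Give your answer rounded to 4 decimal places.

Answer: 2.4753

Derivation:
Step 0: x=[3.0000 12.0000 14.0000 20.0000] v=[0.0000 0.0000 0.0000 0.0000]
Step 1: x=[3.2500 11.5625 14.2500 19.9375] v=[1.0000 -1.7500 1.0000 -0.2500]
Step 2: x=[3.7070 10.7734 14.6875 19.8320] v=[1.8281 -3.1563 1.7500 -0.4219]
Step 3: x=[4.2932 9.7873 15.2019 19.7175] v=[2.3447 -3.9444 2.0576 -0.4580]
Step 4: x=[4.9103 8.7962 15.6601 19.6333] v=[2.4682 -3.9643 1.8329 -0.3369]
Step 5: x=[5.4577 7.9913 15.9377 19.6133] v=[2.1897 -3.2198 1.1102 -0.0802]
Step 6: x=[5.8510 7.5247 15.9483 19.6760] v=[1.5731 -1.8666 0.0425 0.2509]
Max displacement = 2.4753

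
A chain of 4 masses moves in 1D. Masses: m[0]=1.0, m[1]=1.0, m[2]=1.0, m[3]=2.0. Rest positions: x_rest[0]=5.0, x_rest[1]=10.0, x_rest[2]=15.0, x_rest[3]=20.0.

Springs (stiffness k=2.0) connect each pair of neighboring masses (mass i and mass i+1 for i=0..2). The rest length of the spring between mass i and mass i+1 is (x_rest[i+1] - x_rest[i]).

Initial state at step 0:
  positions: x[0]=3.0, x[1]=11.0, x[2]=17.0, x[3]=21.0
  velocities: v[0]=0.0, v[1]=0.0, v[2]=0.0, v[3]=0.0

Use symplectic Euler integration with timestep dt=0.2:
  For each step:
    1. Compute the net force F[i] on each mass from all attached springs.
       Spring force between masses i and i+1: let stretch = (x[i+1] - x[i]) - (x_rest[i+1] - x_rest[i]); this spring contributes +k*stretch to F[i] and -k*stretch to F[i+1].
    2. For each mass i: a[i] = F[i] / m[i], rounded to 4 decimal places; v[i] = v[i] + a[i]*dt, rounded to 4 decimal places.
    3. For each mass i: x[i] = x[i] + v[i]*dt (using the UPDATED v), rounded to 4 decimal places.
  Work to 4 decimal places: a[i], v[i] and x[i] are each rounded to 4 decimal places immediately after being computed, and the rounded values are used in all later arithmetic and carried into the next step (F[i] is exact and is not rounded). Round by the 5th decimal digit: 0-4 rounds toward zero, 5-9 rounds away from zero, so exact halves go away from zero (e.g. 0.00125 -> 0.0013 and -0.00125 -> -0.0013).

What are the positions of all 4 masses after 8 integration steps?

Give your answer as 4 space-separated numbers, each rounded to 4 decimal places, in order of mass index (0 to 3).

Step 0: x=[3.0000 11.0000 17.0000 21.0000] v=[0.0000 0.0000 0.0000 0.0000]
Step 1: x=[3.2400 10.8400 16.8400 21.0400] v=[1.2000 -0.8000 -0.8000 0.2000]
Step 2: x=[3.6880 10.5520 16.5360 21.1120] v=[2.2400 -1.4400 -1.5200 0.3600]
Step 3: x=[4.2851 10.1936 16.1194 21.2010] v=[2.9856 -1.7920 -2.0832 0.4448]
Step 4: x=[4.9549 9.8366 15.6352 21.2867] v=[3.3490 -1.7851 -2.4209 0.4285]
Step 5: x=[5.6152 9.5529 15.1393 21.3463] v=[3.3017 -1.4183 -2.4797 0.2982]
Step 6: x=[6.1906 9.4011 14.6930 21.3577] v=[2.8768 -0.7588 -2.2315 0.0568]
Step 7: x=[6.6228 9.4159 14.3565 21.3025] v=[2.1610 0.0738 -1.6824 -0.2761]
Step 8: x=[6.8784 9.6025 14.1805 21.1694] v=[1.2782 0.9328 -0.8802 -0.6653]

Answer: 6.8784 9.6025 14.1805 21.1694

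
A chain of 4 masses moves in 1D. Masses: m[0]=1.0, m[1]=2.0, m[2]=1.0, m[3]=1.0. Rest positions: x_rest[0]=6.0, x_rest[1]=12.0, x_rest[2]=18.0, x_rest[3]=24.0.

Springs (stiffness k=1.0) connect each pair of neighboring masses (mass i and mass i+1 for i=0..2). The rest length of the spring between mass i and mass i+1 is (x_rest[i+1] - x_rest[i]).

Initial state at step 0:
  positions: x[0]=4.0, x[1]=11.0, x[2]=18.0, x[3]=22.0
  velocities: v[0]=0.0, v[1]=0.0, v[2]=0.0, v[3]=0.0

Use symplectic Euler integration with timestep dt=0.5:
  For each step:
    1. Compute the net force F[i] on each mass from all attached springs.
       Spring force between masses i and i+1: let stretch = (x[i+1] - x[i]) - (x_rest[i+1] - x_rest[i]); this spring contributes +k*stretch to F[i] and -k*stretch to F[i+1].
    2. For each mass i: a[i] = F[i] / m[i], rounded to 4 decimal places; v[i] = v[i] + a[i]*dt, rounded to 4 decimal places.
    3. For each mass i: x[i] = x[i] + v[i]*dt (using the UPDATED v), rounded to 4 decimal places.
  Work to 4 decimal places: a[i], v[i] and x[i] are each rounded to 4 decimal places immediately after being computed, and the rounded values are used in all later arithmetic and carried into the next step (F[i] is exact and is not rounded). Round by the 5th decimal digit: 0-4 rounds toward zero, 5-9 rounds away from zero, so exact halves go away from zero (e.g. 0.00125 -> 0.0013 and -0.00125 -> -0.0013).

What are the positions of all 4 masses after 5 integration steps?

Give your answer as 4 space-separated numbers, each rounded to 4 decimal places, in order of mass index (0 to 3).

Answer: 5.7012 10.2837 16.6178 23.1139

Derivation:
Step 0: x=[4.0000 11.0000 18.0000 22.0000] v=[0.0000 0.0000 0.0000 0.0000]
Step 1: x=[4.2500 11.0000 17.2500 22.5000] v=[0.5000 0.0000 -1.5000 1.0000]
Step 2: x=[4.6875 10.9375 16.2500 23.1875] v=[0.8750 -0.1250 -2.0000 1.3750]
Step 3: x=[5.1875 10.7578 15.6563 23.6407] v=[1.0000 -0.3594 -1.1875 0.9063]
Step 4: x=[5.5801 10.4941 15.8341 23.5978] v=[0.7852 -0.5274 0.3555 -0.0859]
Step 5: x=[5.7012 10.2837 16.6178 23.1139] v=[0.2422 -0.4209 1.5674 -0.9678]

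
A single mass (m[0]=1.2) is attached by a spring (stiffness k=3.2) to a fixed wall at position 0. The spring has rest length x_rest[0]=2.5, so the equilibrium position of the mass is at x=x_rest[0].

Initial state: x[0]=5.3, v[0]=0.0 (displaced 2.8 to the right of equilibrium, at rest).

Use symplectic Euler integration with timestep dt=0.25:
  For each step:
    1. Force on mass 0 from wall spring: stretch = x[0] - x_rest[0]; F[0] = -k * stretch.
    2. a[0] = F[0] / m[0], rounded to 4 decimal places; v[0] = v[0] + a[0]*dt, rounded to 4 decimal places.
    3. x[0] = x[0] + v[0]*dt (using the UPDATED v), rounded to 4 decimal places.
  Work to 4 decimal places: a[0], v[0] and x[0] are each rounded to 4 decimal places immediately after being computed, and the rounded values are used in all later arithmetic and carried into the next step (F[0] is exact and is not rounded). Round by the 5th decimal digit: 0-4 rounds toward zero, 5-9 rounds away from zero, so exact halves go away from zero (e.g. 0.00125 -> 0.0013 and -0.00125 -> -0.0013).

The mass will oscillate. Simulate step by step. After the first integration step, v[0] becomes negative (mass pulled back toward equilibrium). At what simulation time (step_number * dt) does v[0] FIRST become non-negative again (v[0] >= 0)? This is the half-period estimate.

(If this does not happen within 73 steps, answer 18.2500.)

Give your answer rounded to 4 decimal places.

Answer: 2.0000

Derivation:
Step 0: x=[5.3000] v=[0.0000]
Step 1: x=[4.8333] v=[-1.8667]
Step 2: x=[3.9778] v=[-3.4222]
Step 3: x=[2.8760] v=[-4.4074]
Step 4: x=[1.7115] v=[-4.6581]
Step 5: x=[0.6784] v=[-4.1324]
Step 6: x=[-0.0511] v=[-2.9180]
Step 7: x=[-0.3554] v=[-1.2173]
Step 8: x=[-0.1838] v=[0.6863]
First v>=0 after going negative at step 8, time=2.0000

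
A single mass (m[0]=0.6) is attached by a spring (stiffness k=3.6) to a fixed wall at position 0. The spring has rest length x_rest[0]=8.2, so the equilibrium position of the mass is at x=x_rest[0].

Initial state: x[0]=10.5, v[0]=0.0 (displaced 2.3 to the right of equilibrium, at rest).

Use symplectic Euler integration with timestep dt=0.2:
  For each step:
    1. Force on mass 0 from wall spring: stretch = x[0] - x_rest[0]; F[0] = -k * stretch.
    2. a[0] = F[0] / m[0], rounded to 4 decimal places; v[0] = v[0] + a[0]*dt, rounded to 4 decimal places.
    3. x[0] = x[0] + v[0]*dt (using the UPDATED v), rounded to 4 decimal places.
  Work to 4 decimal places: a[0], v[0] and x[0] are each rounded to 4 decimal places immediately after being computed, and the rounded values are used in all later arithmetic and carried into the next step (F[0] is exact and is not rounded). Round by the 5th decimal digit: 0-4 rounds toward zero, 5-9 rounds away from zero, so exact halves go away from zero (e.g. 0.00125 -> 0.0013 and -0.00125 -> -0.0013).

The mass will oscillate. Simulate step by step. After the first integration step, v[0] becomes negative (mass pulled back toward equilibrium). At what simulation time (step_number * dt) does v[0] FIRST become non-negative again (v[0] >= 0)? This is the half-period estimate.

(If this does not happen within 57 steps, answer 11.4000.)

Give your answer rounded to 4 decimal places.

Step 0: x=[10.5000] v=[0.0000]
Step 1: x=[9.9480] v=[-2.7600]
Step 2: x=[8.9765] v=[-4.8576]
Step 3: x=[7.8186] v=[-5.7894]
Step 4: x=[6.7523] v=[-5.3317]
Step 5: x=[6.0334] v=[-3.5945]
Step 6: x=[5.8345] v=[-0.9946]
Step 7: x=[6.2033] v=[1.8440]
First v>=0 after going negative at step 7, time=1.4000

Answer: 1.4000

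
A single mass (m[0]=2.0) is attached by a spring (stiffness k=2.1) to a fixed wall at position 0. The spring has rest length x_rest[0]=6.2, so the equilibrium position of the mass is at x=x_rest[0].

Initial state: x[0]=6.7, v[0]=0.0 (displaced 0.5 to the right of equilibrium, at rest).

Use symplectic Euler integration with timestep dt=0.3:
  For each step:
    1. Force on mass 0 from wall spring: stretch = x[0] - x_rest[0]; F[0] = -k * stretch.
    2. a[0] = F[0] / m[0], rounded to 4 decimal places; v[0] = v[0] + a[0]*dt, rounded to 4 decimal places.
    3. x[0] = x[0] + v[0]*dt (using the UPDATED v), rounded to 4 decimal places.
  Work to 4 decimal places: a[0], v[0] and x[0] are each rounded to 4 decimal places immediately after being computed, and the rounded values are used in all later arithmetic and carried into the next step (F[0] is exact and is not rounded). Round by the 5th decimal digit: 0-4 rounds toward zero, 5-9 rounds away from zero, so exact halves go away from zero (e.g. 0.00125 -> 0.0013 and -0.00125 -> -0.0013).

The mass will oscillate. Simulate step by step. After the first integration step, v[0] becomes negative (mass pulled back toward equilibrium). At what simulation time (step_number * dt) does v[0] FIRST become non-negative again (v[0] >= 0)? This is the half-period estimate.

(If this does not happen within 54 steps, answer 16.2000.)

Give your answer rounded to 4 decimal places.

Answer: 3.3000

Derivation:
Step 0: x=[6.7000] v=[0.0000]
Step 1: x=[6.6528] v=[-0.1575]
Step 2: x=[6.5628] v=[-0.3001]
Step 3: x=[6.4385] v=[-0.4144]
Step 4: x=[6.2917] v=[-0.4895]
Step 5: x=[6.1362] v=[-0.5184]
Step 6: x=[5.9867] v=[-0.4983]
Step 7: x=[5.8574] v=[-0.4311]
Step 8: x=[5.7604] v=[-0.3232]
Step 9: x=[5.7050] v=[-0.1847]
Step 10: x=[5.6964] v=[-0.0288]
Step 11: x=[5.7353] v=[0.1298]
First v>=0 after going negative at step 11, time=3.3000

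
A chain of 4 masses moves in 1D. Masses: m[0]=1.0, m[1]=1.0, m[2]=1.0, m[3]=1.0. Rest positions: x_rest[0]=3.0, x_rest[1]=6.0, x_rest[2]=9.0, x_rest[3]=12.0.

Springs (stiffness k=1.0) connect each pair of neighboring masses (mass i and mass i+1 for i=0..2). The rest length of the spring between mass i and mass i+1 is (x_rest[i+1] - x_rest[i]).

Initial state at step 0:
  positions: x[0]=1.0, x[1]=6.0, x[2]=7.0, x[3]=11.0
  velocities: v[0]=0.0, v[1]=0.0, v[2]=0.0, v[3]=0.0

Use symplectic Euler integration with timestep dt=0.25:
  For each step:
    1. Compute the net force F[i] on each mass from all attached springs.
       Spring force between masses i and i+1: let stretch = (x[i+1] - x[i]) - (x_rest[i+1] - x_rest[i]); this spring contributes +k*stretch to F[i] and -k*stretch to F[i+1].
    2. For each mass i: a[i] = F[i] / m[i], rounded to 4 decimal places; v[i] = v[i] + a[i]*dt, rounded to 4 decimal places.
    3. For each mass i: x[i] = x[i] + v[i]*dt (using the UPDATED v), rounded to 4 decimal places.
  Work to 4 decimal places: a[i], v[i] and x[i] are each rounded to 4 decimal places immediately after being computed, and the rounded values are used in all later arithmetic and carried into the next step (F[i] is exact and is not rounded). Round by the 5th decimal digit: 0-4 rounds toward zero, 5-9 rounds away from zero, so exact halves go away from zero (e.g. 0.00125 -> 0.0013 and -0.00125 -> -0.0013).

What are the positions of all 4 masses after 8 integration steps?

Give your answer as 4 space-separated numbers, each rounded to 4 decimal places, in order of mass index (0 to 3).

Step 0: x=[1.0000 6.0000 7.0000 11.0000] v=[0.0000 0.0000 0.0000 0.0000]
Step 1: x=[1.1250 5.7500 7.1875 10.9375] v=[0.5000 -1.0000 0.7500 -0.2500]
Step 2: x=[1.3516 5.3008 7.5195 10.8281] v=[0.9063 -1.7969 1.3281 -0.4375]
Step 3: x=[1.6375 4.7434 7.9197 10.6994] v=[1.1436 -2.2295 1.6006 -0.5147]
Step 4: x=[1.9300 4.1904 8.2951 10.5845] v=[1.1701 -2.2119 1.5015 -0.4596]
Step 5: x=[2.1763 3.7527 8.5570 10.5140] v=[0.9852 -1.7508 1.0477 -0.2820]
Step 6: x=[2.3336 3.5168 8.6410 10.5087] v=[0.6293 -0.9438 0.3359 -0.0213]
Step 7: x=[2.3774 3.5272 8.5215 10.5742] v=[0.1751 0.0415 -0.4782 0.2618]
Step 8: x=[2.3055 3.7779 8.2181 10.6989] v=[-0.2875 1.0026 -1.2136 0.4986]

Answer: 2.3055 3.7779 8.2181 10.6989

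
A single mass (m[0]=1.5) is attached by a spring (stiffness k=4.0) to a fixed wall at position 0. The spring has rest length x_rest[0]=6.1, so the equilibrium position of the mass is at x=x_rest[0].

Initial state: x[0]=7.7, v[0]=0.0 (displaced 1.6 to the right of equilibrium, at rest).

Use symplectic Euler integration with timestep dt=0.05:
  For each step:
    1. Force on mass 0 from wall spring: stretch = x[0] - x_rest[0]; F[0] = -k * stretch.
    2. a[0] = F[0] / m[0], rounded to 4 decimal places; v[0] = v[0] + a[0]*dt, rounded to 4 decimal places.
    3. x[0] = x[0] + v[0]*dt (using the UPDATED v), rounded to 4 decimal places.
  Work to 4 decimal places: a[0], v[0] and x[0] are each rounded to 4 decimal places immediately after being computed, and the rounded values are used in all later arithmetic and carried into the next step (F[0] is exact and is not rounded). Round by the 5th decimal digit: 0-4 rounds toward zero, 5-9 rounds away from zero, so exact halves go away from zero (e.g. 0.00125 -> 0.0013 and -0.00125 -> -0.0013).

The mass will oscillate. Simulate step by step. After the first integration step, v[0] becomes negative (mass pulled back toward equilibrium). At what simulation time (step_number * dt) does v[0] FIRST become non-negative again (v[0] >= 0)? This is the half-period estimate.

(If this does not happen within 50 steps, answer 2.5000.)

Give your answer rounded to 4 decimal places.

Step 0: x=[7.7000] v=[0.0000]
Step 1: x=[7.6893] v=[-0.2133]
Step 2: x=[7.6680] v=[-0.4252]
Step 3: x=[7.6363] v=[-0.6343]
Step 4: x=[7.5943] v=[-0.8391]
Step 5: x=[7.5424] v=[-1.0383]
Step 6: x=[7.4809] v=[-1.2306]
Step 7: x=[7.4102] v=[-1.4147]
Step 8: x=[7.3307] v=[-1.5894]
Step 9: x=[7.2430] v=[-1.7535]
Step 10: x=[7.1477] v=[-1.9059]
Step 11: x=[7.0454] v=[-2.0456]
Step 12: x=[6.9368] v=[-2.1717]
Step 13: x=[6.8226] v=[-2.2833]
Step 14: x=[6.7036] v=[-2.3796]
Step 15: x=[6.5806] v=[-2.4601]
Step 16: x=[6.4544] v=[-2.5242]
Step 17: x=[6.3258] v=[-2.5715]
Step 18: x=[6.1957] v=[-2.6016]
Step 19: x=[6.0650] v=[-2.6144]
Step 20: x=[5.9345] v=[-2.6097]
Step 21: x=[5.8051] v=[-2.5876]
Step 22: x=[5.6777] v=[-2.5483]
Step 23: x=[5.5531] v=[-2.4920]
Step 24: x=[5.4321] v=[-2.4191]
Step 25: x=[5.3156] v=[-2.3300]
Step 26: x=[5.2043] v=[-2.2254]
Step 27: x=[5.0990] v=[-2.1060]
Step 28: x=[5.0004] v=[-1.9725]
Step 29: x=[4.9091] v=[-1.8259]
Step 30: x=[4.8257] v=[-1.6671]
Step 31: x=[4.7508] v=[-1.4972]
Step 32: x=[4.6849] v=[-1.3173]
Step 33: x=[4.6285] v=[-1.1286]
Step 34: x=[4.5819] v=[-0.9324]
Step 35: x=[4.5454] v=[-0.7300]
Step 36: x=[4.5193] v=[-0.5227]
Step 37: x=[4.5037] v=[-0.3119]
Step 38: x=[4.4987] v=[-0.0991]
Step 39: x=[4.5044] v=[0.1144]
First v>=0 after going negative at step 39, time=1.9500

Answer: 1.9500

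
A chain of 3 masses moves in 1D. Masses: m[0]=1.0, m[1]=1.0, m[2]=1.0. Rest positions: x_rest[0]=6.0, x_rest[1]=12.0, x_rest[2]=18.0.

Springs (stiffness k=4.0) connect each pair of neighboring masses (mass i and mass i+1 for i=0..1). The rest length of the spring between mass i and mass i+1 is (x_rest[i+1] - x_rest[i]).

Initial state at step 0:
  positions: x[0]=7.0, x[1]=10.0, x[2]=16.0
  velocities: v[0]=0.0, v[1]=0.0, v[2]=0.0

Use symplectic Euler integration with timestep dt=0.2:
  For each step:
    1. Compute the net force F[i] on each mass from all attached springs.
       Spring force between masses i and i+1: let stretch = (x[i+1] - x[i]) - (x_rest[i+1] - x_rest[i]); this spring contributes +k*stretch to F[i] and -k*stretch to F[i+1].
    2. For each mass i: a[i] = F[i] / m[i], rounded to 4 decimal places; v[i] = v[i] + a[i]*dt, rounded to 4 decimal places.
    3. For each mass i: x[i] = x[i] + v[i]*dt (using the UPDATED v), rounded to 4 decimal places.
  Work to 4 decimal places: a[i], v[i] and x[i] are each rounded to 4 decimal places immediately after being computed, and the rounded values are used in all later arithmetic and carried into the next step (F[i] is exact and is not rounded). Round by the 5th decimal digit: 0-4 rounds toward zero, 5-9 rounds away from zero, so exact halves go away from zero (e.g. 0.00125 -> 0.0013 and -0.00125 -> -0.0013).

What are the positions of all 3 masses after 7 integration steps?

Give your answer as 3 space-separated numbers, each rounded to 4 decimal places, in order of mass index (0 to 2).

Step 0: x=[7.0000 10.0000 16.0000] v=[0.0000 0.0000 0.0000]
Step 1: x=[6.5200 10.4800 16.0000] v=[-2.4000 2.4000 0.0000]
Step 2: x=[5.7136 11.2096 16.0768] v=[-4.0320 3.6480 0.3840]
Step 3: x=[4.8266 11.8386 16.3348] v=[-4.4352 3.1450 1.2902]
Step 4: x=[4.1015 12.0651 16.8334] v=[-3.6256 1.1324 2.4932]
Step 5: x=[3.6906 11.7803 17.5291] v=[-2.0547 -1.4238 3.4786]
Step 6: x=[3.6140 11.1210 18.2650] v=[-0.3829 -3.2965 3.6796]
Step 7: x=[3.7785 10.4036 18.8179] v=[0.8227 -3.5869 2.7644]

Answer: 3.7785 10.4036 18.8179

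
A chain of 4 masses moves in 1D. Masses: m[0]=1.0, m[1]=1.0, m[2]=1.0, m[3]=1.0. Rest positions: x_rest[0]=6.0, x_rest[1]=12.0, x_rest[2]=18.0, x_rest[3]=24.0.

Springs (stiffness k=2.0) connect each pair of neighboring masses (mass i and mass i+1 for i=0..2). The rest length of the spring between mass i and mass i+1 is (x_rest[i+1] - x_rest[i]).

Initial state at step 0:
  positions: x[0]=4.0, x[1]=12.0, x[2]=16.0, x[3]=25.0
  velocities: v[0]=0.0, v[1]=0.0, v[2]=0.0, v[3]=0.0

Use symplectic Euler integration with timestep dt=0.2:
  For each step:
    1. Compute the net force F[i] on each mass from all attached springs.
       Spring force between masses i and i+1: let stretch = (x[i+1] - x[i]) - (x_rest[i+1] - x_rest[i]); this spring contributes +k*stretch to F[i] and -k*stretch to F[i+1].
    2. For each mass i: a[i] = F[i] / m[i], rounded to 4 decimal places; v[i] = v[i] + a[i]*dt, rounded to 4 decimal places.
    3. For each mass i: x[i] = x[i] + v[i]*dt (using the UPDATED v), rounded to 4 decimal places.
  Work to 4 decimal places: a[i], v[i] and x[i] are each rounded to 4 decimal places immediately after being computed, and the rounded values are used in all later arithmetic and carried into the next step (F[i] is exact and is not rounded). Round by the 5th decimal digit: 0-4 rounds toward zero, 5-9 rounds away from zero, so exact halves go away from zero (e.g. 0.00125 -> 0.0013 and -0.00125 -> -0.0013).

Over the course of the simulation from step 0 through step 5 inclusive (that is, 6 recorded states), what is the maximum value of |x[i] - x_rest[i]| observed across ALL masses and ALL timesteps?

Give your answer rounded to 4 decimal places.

Answer: 2.1340

Derivation:
Step 0: x=[4.0000 12.0000 16.0000 25.0000] v=[0.0000 0.0000 0.0000 0.0000]
Step 1: x=[4.1600 11.6800 16.4000 24.7600] v=[0.8000 -1.6000 2.0000 -1.2000]
Step 2: x=[4.4416 11.1360 17.0912 24.3312] v=[1.4080 -2.7200 3.4560 -2.1440]
Step 3: x=[4.7788 10.5329 17.8852 23.8032] v=[1.6858 -3.0157 3.9699 -2.6400]
Step 4: x=[5.0963 10.0576 18.5644 23.2818] v=[1.5874 -2.3764 3.3962 -2.6072]
Step 5: x=[5.3307 9.8660 18.9405 22.8630] v=[1.1719 -0.9582 1.8804 -2.0942]
Max displacement = 2.1340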